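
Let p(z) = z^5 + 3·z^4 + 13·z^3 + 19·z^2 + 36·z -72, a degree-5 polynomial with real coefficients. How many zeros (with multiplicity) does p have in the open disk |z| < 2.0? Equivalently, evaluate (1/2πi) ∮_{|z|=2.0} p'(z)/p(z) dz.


The zeros of p are: (-2 + 2i), (-2 - 2i), 1, (0 + 3i), (0 - 3i).
Their magnitudes are: 2.828, 2.828, 1, 3, 3.
Zeros with |z| < R = 2.0: 1.
Count = 1.
By the argument principle, (1/2πi) ∮_{|z|=R} p'(z)/p(z) dz equals exactly this count.

Number of zeros inside |z| < 2.0: 1.


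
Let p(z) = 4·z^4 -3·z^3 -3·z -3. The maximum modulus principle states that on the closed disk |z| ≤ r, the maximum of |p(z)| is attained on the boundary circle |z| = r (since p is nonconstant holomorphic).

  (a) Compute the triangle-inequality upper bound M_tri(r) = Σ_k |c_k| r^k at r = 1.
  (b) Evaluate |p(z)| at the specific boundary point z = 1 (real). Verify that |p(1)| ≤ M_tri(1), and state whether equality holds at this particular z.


Coefficients: c_0 = -3, c_1 = -3, c_2 = 0, c_3 = -3, c_4 = 4. Radius r = 1.
Part (a). Triangle bound: M_tri(r) = Σ_k |c_k| r^k
  = |-3|·1^0 + |-3|·1^1 + |0|·1^2 + |-3|·1^3 + |4|·1^4
  = 3 + 3 + 0 + 3 + 4 = 13.
This bounds M(r) := max_{|z|=r} |p(z)| from above; equality holds iff all terms c_k z^k can be made to align in phase at a single z on |z|=r.
Part (b). At z = 1 (real, on the circle |z| = r):
  p(1) = (-3)·1^0 + (-3)·1^1 + (0)·1^2 + (-3)·1^3 + (4)·1^4 = -5.
  |p(1)| = 5.
Check: |p(1)| = 5 ≤ 13 = M_tri(1). ✓ Equality does not hold at z = 1 (the coefficients have mixed signs, so the terms do not all align in phase there).

M_tri(1) = 13; |p(1)| = 5; equality at z=1: no.


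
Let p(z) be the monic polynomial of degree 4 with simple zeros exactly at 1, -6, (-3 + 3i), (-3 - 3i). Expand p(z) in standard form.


The polynomial is p(z) = ∏_{α ∈ S} (z − α), where S = {1, -6, (-3 + 3i), (-3 - 3i)}.
Expanding the product yields: p(z) = z^4 + 11·z^3 + 42·z^2 + 54·z -108.
Note conjugate pairs combine to real quadratics: (z − (-3+3i))(z − (-3−3i)) = z² + 6z + 18.
The resulting polynomial has degree 4 and real coefficients as required.

p(z) = z^4 + 11·z^3 + 42·z^2 + 54·z -108.


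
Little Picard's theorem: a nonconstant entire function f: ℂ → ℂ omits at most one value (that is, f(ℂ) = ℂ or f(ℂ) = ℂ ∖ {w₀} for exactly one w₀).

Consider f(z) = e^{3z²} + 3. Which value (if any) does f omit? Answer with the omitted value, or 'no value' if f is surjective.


Little Picard bounds the complement of f(ℂ) to at most one point.
The exponent g(z) = 3z² is a nonconstant polynomial, hence surjective onto ℂ. So e^{g(z)} takes every value in {e^w : w ∈ ℂ} = ℂ ∖ {0}. Adding 3 shifts the range to ℂ ∖ {3}. f omits exactly 3.

Omitted value: 3.


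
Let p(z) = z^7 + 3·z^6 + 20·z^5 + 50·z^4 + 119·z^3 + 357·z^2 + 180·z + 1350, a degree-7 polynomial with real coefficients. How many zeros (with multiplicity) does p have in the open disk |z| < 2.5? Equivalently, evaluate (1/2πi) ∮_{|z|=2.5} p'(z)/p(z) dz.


The zeros of p are: -3, (1 + 2i), (1 - 2i), (0 + 3i), (0 - 3i), (-1 + 3i), (-1 - 3i).
Their magnitudes are: 3, 2.236, 2.236, 3, 3, 3.162, 3.162.
Zeros with |z| < R = 2.5: (1 + 2i), (1 - 2i).
Count = 2.
By the argument principle, (1/2πi) ∮_{|z|=R} p'(z)/p(z) dz equals exactly this count.

Number of zeros inside |z| < 2.5: 2.


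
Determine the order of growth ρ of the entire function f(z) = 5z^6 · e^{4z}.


M(r) = max_{|z|=r} |5|·|z|^6·|e^{4z}| = 5·r^6 · e^{4r^1} (the factors attain their maxima compatibly on |z|=r). Then log M(r) = log 5 + 6·log r + 4r^1, dominated by the last term, so log log M(r) ~ 1·log r. The polynomial factor 5z^6 contributes only a log r term and does not affect the order. ρ = 1.
Therefore ρ = 1.

Order ρ = 1.


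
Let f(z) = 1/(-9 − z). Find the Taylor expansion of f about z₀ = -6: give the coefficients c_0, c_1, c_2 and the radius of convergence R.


Let w = z − z₀, so z = z₀ + w.
Then -9 − z = -9 − (z₀ + w) = (-9 − z₀) − w = -3 − w.
f(z) = 1/(-3 − w) = (1/(-3)) · 1/(1 − w/(-3)) = Σ_{n≥0} w^n / (-3)^(n+1).
So c_n = 1/(-3)^(n+1):
  c_0 = 1/(-3)^1 = -1/3.
  c_1 = 1/(-3)^2 = 1/9.
  c_2 = 1/(-3)^3 = -1/27.
The series is valid for |w/d| < 1, i.e. |z − z₀| < |d|.
Radius of convergence: R = |-9 − z₀| = |-3| = 3 (distance from z₀ to the singularity z = -9).

c_0 = -1/3, c_1 = 1/9, c_2 = -1/27; R = 3.


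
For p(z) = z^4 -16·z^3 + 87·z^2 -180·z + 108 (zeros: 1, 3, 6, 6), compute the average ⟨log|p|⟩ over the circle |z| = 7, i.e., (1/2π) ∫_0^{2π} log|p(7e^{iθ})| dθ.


Zeros: 1, 3, 6, 6; r = 7.
Inside |z| < r: 1, 3, 6, 6. Outside (|z| ≥ r): ∅.
p(0) = 108, so log|p(0)| = log(108) = 4.6821.
Apply Jensen: I(r) = log|p(0)| + Σ_k log(r/|z_k|), summed over zeros inside |z| < r.
  log(r/|z_k|) for z_k = 1: log(7/1) = 1.9459
  log(r/|z_k|) for z_k = 3: log(7/3) = 0.8473
  log(r/|z_k|) for z_k = 6: log(7/6) = 0.1542
  log(r/|z_k|) for z_k = 6: log(7/6) = 0.1542
Sum over inside zeros: 3.1015.
I(r) = log|p(0)| + (inside sum) = 4.6821 + 3.1015 = 7.7836.
Closed form (all zeros inside, monic): I(r) = n·log(r) = 4·log(7) = 7.7836. ✓

I(r) ≈ 7.7836.


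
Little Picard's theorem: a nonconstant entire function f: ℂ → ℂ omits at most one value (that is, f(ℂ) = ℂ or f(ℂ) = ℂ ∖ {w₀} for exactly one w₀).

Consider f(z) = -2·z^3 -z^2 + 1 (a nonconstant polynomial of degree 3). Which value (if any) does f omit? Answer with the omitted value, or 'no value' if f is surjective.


Little Picard bounds the complement of f(ℂ) to at most one point.
For every w ∈ ℂ, the equation p(z) − w = 0 is a nonconstant polynomial in z and hence has at least one root by the fundamental theorem of algebra. So p is surjective onto ℂ, omitting no value.

Omitted value: no value.


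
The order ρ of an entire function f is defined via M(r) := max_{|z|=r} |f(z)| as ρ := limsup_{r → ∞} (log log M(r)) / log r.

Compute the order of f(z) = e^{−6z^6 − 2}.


|e^{−6z^6 − 2}| = e^{Re(-6·z^6) + -2} ≤ e^{6|z|^6 + -2} = e^{6r^6 + -2} on |z| = r, so ρ ≤ 6. Choosing z on |z|=r so that -6·z^6 is real positive (always possible by picking arg z appropriately) gives |f(z)| = e^{6r^6 + -2}, matching the bound. The additive constant -2 does not affect log log M(r) ~ 6·log r. Hence ρ = 6.
Therefore ρ = 6.

Order ρ = 6.


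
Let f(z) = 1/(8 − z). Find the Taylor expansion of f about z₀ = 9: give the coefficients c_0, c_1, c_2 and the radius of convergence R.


Let w = z − z₀, so z = z₀ + w.
Then 8 − z = 8 − (z₀ + w) = (8 − z₀) − w = -1 − w.
f(z) = 1/(-1 − w) = (1/(-1)) · 1/(1 − w/(-1)) = Σ_{n≥0} w^n / (-1)^(n+1).
So c_n = 1/(-1)^(n+1):
  c_0 = 1/(-1)^1 = -1.
  c_1 = 1/(-1)^2 = 1.
  c_2 = 1/(-1)^3 = -1.
The series is valid for |w/d| < 1, i.e. |z − z₀| < |d|.
Radius of convergence: R = |8 − z₀| = |-1| = 1 (distance from z₀ to the singularity z = 8).

c_0 = -1, c_1 = 1, c_2 = -1; R = 1.


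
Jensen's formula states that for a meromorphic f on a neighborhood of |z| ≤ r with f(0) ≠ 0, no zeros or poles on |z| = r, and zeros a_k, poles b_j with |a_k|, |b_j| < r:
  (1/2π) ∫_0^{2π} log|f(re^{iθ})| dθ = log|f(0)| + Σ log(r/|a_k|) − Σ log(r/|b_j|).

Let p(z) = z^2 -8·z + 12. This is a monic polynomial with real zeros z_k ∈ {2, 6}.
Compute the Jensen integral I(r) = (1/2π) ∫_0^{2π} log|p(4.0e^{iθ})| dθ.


Zeros: 2, 6; r = 4.0.
Inside |z| < r: 2. Outside (|z| ≥ r): 6.
p(0) = 12, so log|p(0)| = log(12) = 2.4849.
Apply Jensen: I(r) = log|p(0)| + Σ_k log(r/|z_k|), summed over zeros inside |z| < r.
  log(r/|z_k|) for z_k = 2: log(4.0/2) = 0.6931
  Outside zeros (6) contribute nothing to the Jensen sum.
Sum over inside zeros: 0.6931.
I(r) = log|p(0)| + (inside sum) = 2.4849 + 0.6931 = 3.1781.
Note: since some zeros are outside |z| ≤ r, the simplified n·log(r) form does NOT apply — only the inside zeros contribute.

I(r) ≈ 3.1781.


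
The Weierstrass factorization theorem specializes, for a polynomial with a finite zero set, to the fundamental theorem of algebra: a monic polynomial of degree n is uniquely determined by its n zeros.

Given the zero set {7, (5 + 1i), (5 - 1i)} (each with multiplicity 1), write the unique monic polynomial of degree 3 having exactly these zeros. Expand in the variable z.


The polynomial is p(z) = ∏_{α ∈ S} (z − α), where S = {7, (5 + 1i), (5 - 1i)}.
Expanding the product yields: p(z) = z^3 -17·z^2 + 96·z -182.
Note conjugate pairs combine to real quadratics: (z − (5+1i))(z − (5−1i)) = z² − 10z + 26.
The resulting polynomial has degree 3 and real coefficients as required.

p(z) = z^3 -17·z^2 + 96·z -182.


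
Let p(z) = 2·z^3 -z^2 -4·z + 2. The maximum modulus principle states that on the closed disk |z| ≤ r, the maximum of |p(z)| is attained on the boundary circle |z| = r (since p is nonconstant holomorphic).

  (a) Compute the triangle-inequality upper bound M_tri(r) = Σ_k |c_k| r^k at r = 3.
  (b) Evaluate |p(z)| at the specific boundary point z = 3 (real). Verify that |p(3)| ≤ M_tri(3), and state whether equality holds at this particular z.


Coefficients: c_0 = 2, c_1 = -4, c_2 = -1, c_3 = 2. Radius r = 3.
Part (a). Triangle bound: M_tri(r) = Σ_k |c_k| r^k
  = |2|·3^0 + |-4|·3^1 + |-1|·3^2 + |2|·3^3
  = 2 + 12 + 9 + 54 = 77.
This bounds M(r) := max_{|z|=r} |p(z)| from above; equality holds iff all terms c_k z^k can be made to align in phase at a single z on |z|=r.
Part (b). At z = 3 (real, on the circle |z| = r):
  p(3) = (2)·3^0 + (-4)·3^1 + (-1)·3^2 + (2)·3^3 = 35.
  |p(3)| = 35.
Check: |p(3)| = 35 ≤ 77 = M_tri(3). ✓ Equality does not hold at z = 3 (the coefficients have mixed signs, so the terms do not all align in phase there).

M_tri(3) = 77; |p(3)| = 35; equality at z=3: no.


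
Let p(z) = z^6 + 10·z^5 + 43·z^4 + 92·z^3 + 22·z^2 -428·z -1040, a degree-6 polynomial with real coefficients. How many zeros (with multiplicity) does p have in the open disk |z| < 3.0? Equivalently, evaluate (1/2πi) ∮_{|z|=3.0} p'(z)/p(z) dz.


The zeros of p are: (-1 + 3i), (-1 - 3i), 2, -4, (-3 + 2i), (-3 - 2i).
Their magnitudes are: 3.162, 3.162, 2, 4, 3.606, 3.606.
Zeros with |z| < R = 3.0: 2.
Count = 1.
By the argument principle, (1/2πi) ∮_{|z|=R} p'(z)/p(z) dz equals exactly this count.

Number of zeros inside |z| < 3.0: 1.


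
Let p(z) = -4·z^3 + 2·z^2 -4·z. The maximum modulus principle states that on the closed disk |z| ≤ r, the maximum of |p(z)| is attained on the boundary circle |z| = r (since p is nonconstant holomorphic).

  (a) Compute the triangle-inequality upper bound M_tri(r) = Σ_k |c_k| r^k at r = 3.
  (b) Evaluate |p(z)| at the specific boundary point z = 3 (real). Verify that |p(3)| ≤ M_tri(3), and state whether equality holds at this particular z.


Coefficients: c_0 = 0, c_1 = -4, c_2 = 2, c_3 = -4. Radius r = 3.
Part (a). Triangle bound: M_tri(r) = Σ_k |c_k| r^k
  = |0|·3^0 + |-4|·3^1 + |2|·3^2 + |-4|·3^3
  = 0 + 12 + 18 + 108 = 138.
This bounds M(r) := max_{|z|=r} |p(z)| from above; equality holds iff all terms c_k z^k can be made to align in phase at a single z on |z|=r.
Part (b). At z = 3 (real, on the circle |z| = r):
  p(3) = (0)·3^0 + (-4)·3^1 + (2)·3^2 + (-4)·3^3 = -102.
  |p(3)| = 102.
Check: |p(3)| = 102 ≤ 138 = M_tri(3). ✓ Equality does not hold at z = 3 (the coefficients have mixed signs, so the terms do not all align in phase there).

M_tri(3) = 138; |p(3)| = 102; equality at z=3: no.


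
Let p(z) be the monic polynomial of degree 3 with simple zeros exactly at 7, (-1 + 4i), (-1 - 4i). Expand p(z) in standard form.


The polynomial is p(z) = ∏_{α ∈ S} (z − α), where S = {7, (-1 + 4i), (-1 - 4i)}.
Expanding the product yields: p(z) = z^3 -5·z^2 + 3·z -119.
Note conjugate pairs combine to real quadratics: (z − (-1+4i))(z − (-1−4i)) = z² + 2z + 17.
The resulting polynomial has degree 3 and real coefficients as required.

p(z) = z^3 -5·z^2 + 3·z -119.


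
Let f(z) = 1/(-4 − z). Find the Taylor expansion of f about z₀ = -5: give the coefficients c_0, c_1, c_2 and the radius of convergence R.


Let w = z − z₀, so z = z₀ + w.
Then -4 − z = -4 − (z₀ + w) = (-4 − z₀) − w = 1 − w.
f(z) = 1/(1 − w) = (1/(1)) · 1/(1 − w/(1)) = Σ_{n≥0} w^n / (1)^(n+1).
So c_n = 1/(1)^(n+1):
  c_0 = 1/(1)^1 = 1.
  c_1 = 1/(1)^2 = 1.
  c_2 = 1/(1)^3 = 1.
The series is valid for |w/d| < 1, i.e. |z − z₀| < |d|.
Radius of convergence: R = |-4 − z₀| = |1| = 1 (distance from z₀ to the singularity z = -4).

c_0 = 1, c_1 = 1, c_2 = 1; R = 1.


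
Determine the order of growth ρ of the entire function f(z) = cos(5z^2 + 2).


Write cos(w) = (e^{iw} ± e^{−iw})/(2 or 2i), so |cos(w)| ≤ e^{|w|}. With w = 5z^2 + 2, |w| ≤ 5r^2 + 2 on |z|=r, giving M(r) ≤ e^{5r^2 + 2} and ρ ≤ 2. For the lower bound, choose z on |z|=r with 5z^2 purely imaginary of modulus 5r^2; then |cos(5z^2 + 2)| grows like e^{5r^2}/2, so ρ ≥ 2. Hence ρ = 2.
Therefore ρ = 2.

Order ρ = 2.


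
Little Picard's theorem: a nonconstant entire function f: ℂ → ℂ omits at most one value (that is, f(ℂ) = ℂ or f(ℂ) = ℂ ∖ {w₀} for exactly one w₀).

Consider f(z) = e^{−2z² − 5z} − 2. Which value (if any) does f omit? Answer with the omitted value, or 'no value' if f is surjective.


Little Picard bounds the complement of f(ℂ) to at most one point.
The exponent g(z) = −2z² − 5z is a nonconstant polynomial, hence surjective onto ℂ. So e^{g(z)} takes every value in {e^w : w ∈ ℂ} = ℂ ∖ {0}. Adding -2 shifts the range to ℂ ∖ {-2}. f omits exactly -2.

Omitted value: -2.


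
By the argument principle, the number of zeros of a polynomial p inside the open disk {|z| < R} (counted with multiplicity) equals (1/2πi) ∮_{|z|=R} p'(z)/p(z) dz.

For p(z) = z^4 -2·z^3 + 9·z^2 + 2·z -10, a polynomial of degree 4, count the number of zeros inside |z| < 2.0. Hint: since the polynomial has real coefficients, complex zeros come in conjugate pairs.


The zeros of p are: -1, 1, (1 + 3i), (1 - 3i).
Their magnitudes are: 1, 1, 3.162, 3.162.
Zeros with |z| < R = 2.0: -1, 1.
Count = 2.
By the argument principle, (1/2πi) ∮_{|z|=R} p'(z)/p(z) dz equals exactly this count.

Number of zeros inside |z| < 2.0: 2.


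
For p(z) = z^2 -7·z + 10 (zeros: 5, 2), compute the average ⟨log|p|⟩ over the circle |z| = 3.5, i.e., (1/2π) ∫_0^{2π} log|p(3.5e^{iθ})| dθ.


Zeros: 2, 5; r = 3.5.
Inside |z| < r: 2. Outside (|z| ≥ r): 5.
p(0) = 10, so log|p(0)| = log(10) = 2.3026.
Apply Jensen: I(r) = log|p(0)| + Σ_k log(r/|z_k|), summed over zeros inside |z| < r.
  log(r/|z_k|) for z_k = 2: log(3.5/2) = 0.5596
  Outside zeros (5) contribute nothing to the Jensen sum.
Sum over inside zeros: 0.5596.
I(r) = log|p(0)| + (inside sum) = 2.3026 + 0.5596 = 2.8622.
Note: since some zeros are outside |z| ≤ r, the simplified n·log(r) form does NOT apply — only the inside zeros contribute.

I(r) ≈ 2.8622.


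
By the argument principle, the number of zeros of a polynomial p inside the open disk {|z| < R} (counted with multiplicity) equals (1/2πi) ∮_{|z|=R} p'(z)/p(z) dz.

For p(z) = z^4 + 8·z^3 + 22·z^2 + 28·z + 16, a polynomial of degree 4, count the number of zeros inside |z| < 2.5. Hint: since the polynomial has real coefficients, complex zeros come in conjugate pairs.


The zeros of p are: (-1 + 1i), (-1 - 1i), -2, -4.
Their magnitudes are: 1.414, 1.414, 2, 4.
Zeros with |z| < R = 2.5: (-1 + 1i), (-1 - 1i), -2.
Count = 3.
By the argument principle, (1/2πi) ∮_{|z|=R} p'(z)/p(z) dz equals exactly this count.

Number of zeros inside |z| < 2.5: 3.


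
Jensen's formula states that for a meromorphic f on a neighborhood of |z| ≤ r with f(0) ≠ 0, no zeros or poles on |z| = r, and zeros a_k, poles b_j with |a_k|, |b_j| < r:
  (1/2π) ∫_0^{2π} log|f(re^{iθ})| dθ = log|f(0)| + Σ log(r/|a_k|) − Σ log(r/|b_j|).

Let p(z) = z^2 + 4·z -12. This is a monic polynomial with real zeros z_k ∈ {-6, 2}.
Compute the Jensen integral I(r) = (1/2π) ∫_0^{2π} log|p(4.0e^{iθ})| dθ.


Zeros: -6, 2; r = 4.0.
Inside |z| < r: 2. Outside (|z| ≥ r): -6.
p(0) = -12, so log|p(0)| = log(12) = 2.4849.
Apply Jensen: I(r) = log|p(0)| + Σ_k log(r/|z_k|), summed over zeros inside |z| < r.
  log(r/|z_k|) for z_k = 2: log(4.0/2) = 0.6931
  Outside zeros (-6) contribute nothing to the Jensen sum.
Sum over inside zeros: 0.6931.
I(r) = log|p(0)| + (inside sum) = 2.4849 + 0.6931 = 3.1781.
Note: since some zeros are outside |z| ≤ r, the simplified n·log(r) form does NOT apply — only the inside zeros contribute.

I(r) ≈ 3.1781.


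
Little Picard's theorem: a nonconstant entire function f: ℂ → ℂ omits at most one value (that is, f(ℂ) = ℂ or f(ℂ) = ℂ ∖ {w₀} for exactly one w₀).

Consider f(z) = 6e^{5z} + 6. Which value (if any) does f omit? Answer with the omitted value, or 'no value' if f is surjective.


Little Picard bounds the complement of f(ℂ) to at most one point.
e^{5z} is never zero on ℂ, so 6·e^{5z} takes every value in ℂ ∖ {0}. Adding 6 shifts the range to ℂ ∖ {6}. Thus f omits exactly the value 6.

Omitted value: 6.


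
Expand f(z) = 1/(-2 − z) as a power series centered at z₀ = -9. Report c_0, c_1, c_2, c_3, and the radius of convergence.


Let w = z − z₀, so z = z₀ + w.
Then -2 − z = -2 − (z₀ + w) = (-2 − z₀) − w = 7 − w.
f(z) = 1/(7 − w) = (1/(7)) · 1/(1 − w/(7)) = Σ_{n≥0} w^n / (7)^(n+1).
So c_n = 1/(7)^(n+1):
  c_0 = 1/(7)^1 = 1/7.
  c_1 = 1/(7)^2 = 1/49.
  c_2 = 1/(7)^3 = 1/343.
  c_3 = 1/(7)^4 = 1/2401.
The series is valid for |w/d| < 1, i.e. |z − z₀| < |d|.
Radius of convergence: R = |-2 − z₀| = |7| = 7 (distance from z₀ to the singularity z = -2).

c_0 = 1/7, c_1 = 1/49, c_2 = 1/343, c_3 = 1/2401; R = 7.


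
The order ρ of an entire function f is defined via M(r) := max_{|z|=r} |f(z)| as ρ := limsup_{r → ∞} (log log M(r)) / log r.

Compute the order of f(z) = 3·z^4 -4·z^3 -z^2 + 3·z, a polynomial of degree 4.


|f(z)| ≤ Σ|c_k|·r^k = O(r^4) as r → ∞. Polynomial growth is O(e^{r^ε}) for every ε > 0 (since r^4/e^{r^ε} → 0), so ρ ≤ ε for all ε > 0, i.e. ρ = 0. Every nonconstant polynomial has order 0.
Therefore ρ = 0.

Order ρ = 0.


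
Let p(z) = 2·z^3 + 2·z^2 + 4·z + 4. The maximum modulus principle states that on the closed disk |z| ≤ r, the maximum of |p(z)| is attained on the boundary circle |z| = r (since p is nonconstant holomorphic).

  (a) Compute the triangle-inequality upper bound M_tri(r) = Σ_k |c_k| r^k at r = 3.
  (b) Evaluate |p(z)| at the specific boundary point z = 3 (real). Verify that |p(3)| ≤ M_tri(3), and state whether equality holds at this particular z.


Coefficients: c_0 = 4, c_1 = 4, c_2 = 2, c_3 = 2. Radius r = 3.
Part (a). Triangle bound: M_tri(r) = Σ_k |c_k| r^k
  = |4|·3^0 + |4|·3^1 + |2|·3^2 + |2|·3^3
  = 4 + 12 + 18 + 54 = 88.
This bounds M(r) := max_{|z|=r} |p(z)| from above; equality holds iff all terms c_k z^k can be made to align in phase at a single z on |z|=r.
Part (b). At z = 3 (real, on the circle |z| = r):
  p(3) = (4)·3^0 + (4)·3^1 + (2)·3^2 + (2)·3^3 = 88.
  |p(3)| = 88.
Since all nonzero coefficients share the same sign, |p(3)| = 88 = M_tri(3); the triangle bound is attained at z = 3, so in fact M(r) = 88.

M_tri(3) = 88; |p(3)| = 88; equality at z=3: yes.


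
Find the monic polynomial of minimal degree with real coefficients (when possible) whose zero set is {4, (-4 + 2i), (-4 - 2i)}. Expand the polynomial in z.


The polynomial is p(z) = ∏_{α ∈ S} (z − α), where S = {4, (-4 + 2i), (-4 - 2i)}.
Expanding the product yields: p(z) = z^3 + 4·z^2 -12·z -80.
Note conjugate pairs combine to real quadratics: (z − (-4+2i))(z − (-4−2i)) = z² + 8z + 20.
The resulting polynomial has degree 3 and real coefficients as required.

p(z) = z^3 + 4·z^2 -12·z -80.


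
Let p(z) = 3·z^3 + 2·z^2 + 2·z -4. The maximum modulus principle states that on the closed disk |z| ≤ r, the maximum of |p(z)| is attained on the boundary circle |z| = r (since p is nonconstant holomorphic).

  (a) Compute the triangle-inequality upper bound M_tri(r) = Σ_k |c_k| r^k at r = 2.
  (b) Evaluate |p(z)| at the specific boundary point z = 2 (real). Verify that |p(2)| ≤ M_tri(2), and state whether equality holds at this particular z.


Coefficients: c_0 = -4, c_1 = 2, c_2 = 2, c_3 = 3. Radius r = 2.
Part (a). Triangle bound: M_tri(r) = Σ_k |c_k| r^k
  = |-4|·2^0 + |2|·2^1 + |2|·2^2 + |3|·2^3
  = 4 + 4 + 8 + 24 = 40.
This bounds M(r) := max_{|z|=r} |p(z)| from above; equality holds iff all terms c_k z^k can be made to align in phase at a single z on |z|=r.
Part (b). At z = 2 (real, on the circle |z| = r):
  p(2) = (-4)·2^0 + (2)·2^1 + (2)·2^2 + (3)·2^3 = 32.
  |p(2)| = 32.
Check: |p(2)| = 32 ≤ 40 = M_tri(2). ✓ Equality does not hold at z = 2 (the coefficients have mixed signs, so the terms do not all align in phase there).

M_tri(2) = 40; |p(2)| = 32; equality at z=2: no.


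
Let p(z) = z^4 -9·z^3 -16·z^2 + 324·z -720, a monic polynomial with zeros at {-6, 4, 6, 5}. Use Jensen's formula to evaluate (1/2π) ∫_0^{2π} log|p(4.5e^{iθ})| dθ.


Zeros: -6, 4, 5, 6; r = 4.5.
Inside |z| < r: 4. Outside (|z| ≥ r): -6, 5, 6.
p(0) = -720, so log|p(0)| = log(720) = 6.5793.
Apply Jensen: I(r) = log|p(0)| + Σ_k log(r/|z_k|), summed over zeros inside |z| < r.
  log(r/|z_k|) for z_k = 4: log(4.5/4) = 0.1178
  Outside zeros (-6, 5, 6) contribute nothing to the Jensen sum.
Sum over inside zeros: 0.1178.
I(r) = log|p(0)| + (inside sum) = 6.5793 + 0.1178 = 6.6970.
Note: since some zeros are outside |z| ≤ r, the simplified n·log(r) form does NOT apply — only the inside zeros contribute.

I(r) ≈ 6.6970.


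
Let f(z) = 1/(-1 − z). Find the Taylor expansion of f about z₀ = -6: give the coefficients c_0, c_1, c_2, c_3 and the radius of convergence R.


Let w = z − z₀, so z = z₀ + w.
Then -1 − z = -1 − (z₀ + w) = (-1 − z₀) − w = 5 − w.
f(z) = 1/(5 − w) = (1/(5)) · 1/(1 − w/(5)) = Σ_{n≥0} w^n / (5)^(n+1).
So c_n = 1/(5)^(n+1):
  c_0 = 1/(5)^1 = 1/5.
  c_1 = 1/(5)^2 = 1/25.
  c_2 = 1/(5)^3 = 1/125.
  c_3 = 1/(5)^4 = 1/625.
The series is valid for |w/d| < 1, i.e. |z − z₀| < |d|.
Radius of convergence: R = |-1 − z₀| = |5| = 5 (distance from z₀ to the singularity z = -1).

c_0 = 1/5, c_1 = 1/25, c_2 = 1/125, c_3 = 1/625; R = 5.


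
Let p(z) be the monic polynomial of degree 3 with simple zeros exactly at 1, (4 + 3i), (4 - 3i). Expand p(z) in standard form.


The polynomial is p(z) = ∏_{α ∈ S} (z − α), where S = {1, (4 + 3i), (4 - 3i)}.
Expanding the product yields: p(z) = z^3 -9·z^2 + 33·z -25.
Note conjugate pairs combine to real quadratics: (z − (4+3i))(z − (4−3i)) = z² − 8z + 25.
The resulting polynomial has degree 3 and real coefficients as required.

p(z) = z^3 -9·z^2 + 33·z -25.


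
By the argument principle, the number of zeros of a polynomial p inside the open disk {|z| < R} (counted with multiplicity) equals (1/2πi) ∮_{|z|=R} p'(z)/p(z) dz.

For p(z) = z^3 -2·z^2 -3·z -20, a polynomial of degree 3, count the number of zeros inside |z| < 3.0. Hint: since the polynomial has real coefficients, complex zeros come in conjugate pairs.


The zeros of p are: 4, (-1 + 2i), (-1 - 2i).
Their magnitudes are: 4, 2.236, 2.236.
Zeros with |z| < R = 3.0: (-1 + 2i), (-1 - 2i).
Count = 2.
By the argument principle, (1/2πi) ∮_{|z|=R} p'(z)/p(z) dz equals exactly this count.

Number of zeros inside |z| < 3.0: 2.


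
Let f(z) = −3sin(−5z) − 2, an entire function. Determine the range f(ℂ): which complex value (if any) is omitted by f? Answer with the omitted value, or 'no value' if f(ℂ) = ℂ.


Little Picard bounds the complement of f(ℂ) to at most one point.
sin is entire and surjective onto ℂ: for every w ∈ ℂ, sin(ζ) = w has a solution ζ ∈ ℂ (e.g., via the complex inverse arcsin). With ζ = −5z this gives z = ζ/(-5). Then -3·sin(−5z) takes every value in -3·ℂ = ℂ, and adding -2 is a bijection of ℂ. So f is surjective and omits no value. (Note: only on the real line is sin bounded by [−1, 1].)

Omitted value: no value.


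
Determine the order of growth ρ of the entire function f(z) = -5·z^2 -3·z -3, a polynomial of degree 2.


|f(z)| ≤ Σ|c_k|·r^k = O(r^2) as r → ∞. Polynomial growth is O(e^{r^ε}) for every ε > 0 (since r^2/e^{r^ε} → 0), so ρ ≤ ε for all ε > 0, i.e. ρ = 0. Every nonconstant polynomial has order 0.
Therefore ρ = 0.

Order ρ = 0.


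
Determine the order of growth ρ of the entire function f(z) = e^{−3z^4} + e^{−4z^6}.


Each summand is entire of order 4 and 6 respectively (as in the single-exponential case). The order of a sum is at most the max of the orders, so ρ ≤ 6. For the lower bound: on |z|=r choose arg z so that -4z^6 is real positive; then |e^{-4z^6}| = e^{4r^6} while |e^{-3z^4}| ≤ e^{3r^4} = o(e^{4r^6}). So |f| ≥ e^{4r^6}(1 − o(1)) and ρ ≥ 6. Hence ρ = max(4, 6) = 6.
Therefore ρ = 6.

Order ρ = 6.


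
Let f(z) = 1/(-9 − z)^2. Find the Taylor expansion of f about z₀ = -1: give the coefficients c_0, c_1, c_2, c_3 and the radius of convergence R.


Let w = z − z₀, so z = z₀ + w.
Then -9 − z = -9 − (z₀ + w) = (-9 − z₀) − w = -8 − w.
f(z) = 1/(-8 − w)^2 = (1/(-8)^2) · (1 − w/(-8))^{−2}.
By the binomial series (1−u)^{−2} = Σ_{n≥0} C(n+1, 1) u^n for |u|<1, with u = w/(-8):
  c_n = C(n+1, 1) / (-8)^(n+2).
  c_0 = 1/(-8)^2 = 1/64.
  c_1 = 2/(-8)^3 = -1/256.
  c_2 = 3/(-8)^4 = 3/4096.
  c_3 = 4/(-8)^5 = -1/8192.
The series is valid for |w/d| < 1, i.e. |z − z₀| < |d|.
Radius of convergence: R = |-9 − z₀| = |-8| = 8 (distance from z₀ to the singularity z = -9).

c_0 = 1/64, c_1 = -1/256, c_2 = 3/4096, c_3 = -1/8192; R = 8.


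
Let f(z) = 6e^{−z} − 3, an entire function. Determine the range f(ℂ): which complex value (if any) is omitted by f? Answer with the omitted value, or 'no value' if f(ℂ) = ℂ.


Little Picard bounds the complement of f(ℂ) to at most one point.
e^{−z} is never zero on ℂ, so 6·e^{−z} takes every value in ℂ ∖ {0}. Adding -3 shifts the range to ℂ ∖ {-3}. Thus f omits exactly the value -3.

Omitted value: -3.


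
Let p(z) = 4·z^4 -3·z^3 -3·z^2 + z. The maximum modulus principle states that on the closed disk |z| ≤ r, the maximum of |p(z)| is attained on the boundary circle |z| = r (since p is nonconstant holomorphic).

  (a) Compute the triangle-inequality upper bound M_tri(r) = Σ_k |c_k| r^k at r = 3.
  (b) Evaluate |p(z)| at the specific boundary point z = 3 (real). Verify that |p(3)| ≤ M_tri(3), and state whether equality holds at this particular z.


Coefficients: c_0 = 0, c_1 = 1, c_2 = -3, c_3 = -3, c_4 = 4. Radius r = 3.
Part (a). Triangle bound: M_tri(r) = Σ_k |c_k| r^k
  = |0|·3^0 + |1|·3^1 + |-3|·3^2 + |-3|·3^3 + |4|·3^4
  = 0 + 3 + 27 + 81 + 324 = 435.
This bounds M(r) := max_{|z|=r} |p(z)| from above; equality holds iff all terms c_k z^k can be made to align in phase at a single z on |z|=r.
Part (b). At z = 3 (real, on the circle |z| = r):
  p(3) = (0)·3^0 + (1)·3^1 + (-3)·3^2 + (-3)·3^3 + (4)·3^4 = 219.
  |p(3)| = 219.
Check: |p(3)| = 219 ≤ 435 = M_tri(3). ✓ Equality does not hold at z = 3 (the coefficients have mixed signs, so the terms do not all align in phase there).

M_tri(3) = 435; |p(3)| = 219; equality at z=3: no.


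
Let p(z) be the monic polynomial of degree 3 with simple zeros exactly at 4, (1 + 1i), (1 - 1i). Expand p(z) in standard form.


The polynomial is p(z) = ∏_{α ∈ S} (z − α), where S = {4, (1 + 1i), (1 - 1i)}.
Expanding the product yields: p(z) = z^3 -6·z^2 + 10·z -8.
Note conjugate pairs combine to real quadratics: (z − (1+1i))(z − (1−1i)) = z² − 2z + 2.
The resulting polynomial has degree 3 and real coefficients as required.

p(z) = z^3 -6·z^2 + 10·z -8.


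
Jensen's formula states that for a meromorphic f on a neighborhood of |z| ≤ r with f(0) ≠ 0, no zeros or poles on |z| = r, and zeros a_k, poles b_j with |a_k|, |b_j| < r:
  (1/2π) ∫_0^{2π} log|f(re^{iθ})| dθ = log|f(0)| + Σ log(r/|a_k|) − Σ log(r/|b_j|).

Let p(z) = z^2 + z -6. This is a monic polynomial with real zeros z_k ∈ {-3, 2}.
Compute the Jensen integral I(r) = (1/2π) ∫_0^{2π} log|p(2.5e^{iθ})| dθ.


Zeros: -3, 2; r = 2.5.
Inside |z| < r: 2. Outside (|z| ≥ r): -3.
p(0) = -6, so log|p(0)| = log(6) = 1.7918.
Apply Jensen: I(r) = log|p(0)| + Σ_k log(r/|z_k|), summed over zeros inside |z| < r.
  log(r/|z_k|) for z_k = 2: log(2.5/2) = 0.2231
  Outside zeros (-3) contribute nothing to the Jensen sum.
Sum over inside zeros: 0.2231.
I(r) = log|p(0)| + (inside sum) = 1.7918 + 0.2231 = 2.0149.
Note: since some zeros are outside |z| ≤ r, the simplified n·log(r) form does NOT apply — only the inside zeros contribute.

I(r) ≈ 2.0149.


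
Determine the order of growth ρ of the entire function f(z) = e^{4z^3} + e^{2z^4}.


Each summand is entire of order 3 and 4 respectively (as in the single-exponential case). The order of a sum is at most the max of the orders, so ρ ≤ 4. For the lower bound: on |z|=r choose arg z so that 2z^4 is real positive; then |e^{2z^4}| = e^{2r^4} while |e^{4z^3}| ≤ e^{4r^3} = o(e^{2r^4}). So |f| ≥ e^{2r^4}(1 − o(1)) and ρ ≥ 4. Hence ρ = max(3, 4) = 4.
Therefore ρ = 4.

Order ρ = 4.


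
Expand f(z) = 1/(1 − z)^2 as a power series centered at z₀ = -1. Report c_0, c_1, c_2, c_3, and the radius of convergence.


Let w = z − z₀, so z = z₀ + w.
Then 1 − z = 1 − (z₀ + w) = (1 − z₀) − w = 2 − w.
f(z) = 1/(2 − w)^2 = (1/(2)^2) · (1 − w/(2))^{−2}.
By the binomial series (1−u)^{−2} = Σ_{n≥0} C(n+1, 1) u^n for |u|<1, with u = w/(2):
  c_n = C(n+1, 1) / (2)^(n+2).
  c_0 = 1/(2)^2 = 1/4.
  c_1 = 2/(2)^3 = 1/4.
  c_2 = 3/(2)^4 = 3/16.
  c_3 = 4/(2)^5 = 1/8.
The series is valid for |w/d| < 1, i.e. |z − z₀| < |d|.
Radius of convergence: R = |1 − z₀| = |2| = 2 (distance from z₀ to the singularity z = 1).

c_0 = 1/4, c_1 = 1/4, c_2 = 3/16, c_3 = 1/8; R = 2.


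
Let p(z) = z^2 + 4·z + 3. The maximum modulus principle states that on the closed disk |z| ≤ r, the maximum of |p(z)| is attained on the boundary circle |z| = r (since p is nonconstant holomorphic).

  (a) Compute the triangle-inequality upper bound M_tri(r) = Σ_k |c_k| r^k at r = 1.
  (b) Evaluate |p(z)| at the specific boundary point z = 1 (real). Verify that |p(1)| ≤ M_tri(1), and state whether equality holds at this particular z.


Coefficients: c_0 = 3, c_1 = 4, c_2 = 1. Radius r = 1.
Part (a). Triangle bound: M_tri(r) = Σ_k |c_k| r^k
  = |3|·1^0 + |4|·1^1 + |1|·1^2
  = 3 + 4 + 1 = 8.
This bounds M(r) := max_{|z|=r} |p(z)| from above; equality holds iff all terms c_k z^k can be made to align in phase at a single z on |z|=r.
Part (b). At z = 1 (real, on the circle |z| = r):
  p(1) = (3)·1^0 + (4)·1^1 + (1)·1^2 = 8.
  |p(1)| = 8.
Since all nonzero coefficients share the same sign, |p(1)| = 8 = M_tri(1); the triangle bound is attained at z = 1, so in fact M(r) = 8.

M_tri(1) = 8; |p(1)| = 8; equality at z=1: yes.


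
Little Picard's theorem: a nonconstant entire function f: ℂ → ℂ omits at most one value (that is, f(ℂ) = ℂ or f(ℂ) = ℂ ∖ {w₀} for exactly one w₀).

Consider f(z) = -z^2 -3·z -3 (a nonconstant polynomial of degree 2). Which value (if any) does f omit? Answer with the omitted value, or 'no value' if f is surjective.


Little Picard bounds the complement of f(ℂ) to at most one point.
For every w ∈ ℂ, the equation p(z) − w = 0 is a nonconstant polynomial in z and hence has at least one root by the fundamental theorem of algebra. So p is surjective onto ℂ, omitting no value.

Omitted value: no value.


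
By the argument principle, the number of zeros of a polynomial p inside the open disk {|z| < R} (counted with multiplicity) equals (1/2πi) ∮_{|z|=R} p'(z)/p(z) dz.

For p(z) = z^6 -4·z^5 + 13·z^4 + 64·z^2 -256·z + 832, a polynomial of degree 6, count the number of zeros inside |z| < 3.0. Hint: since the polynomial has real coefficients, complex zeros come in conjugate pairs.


The zeros of p are: (2 + 2i), (2 - 2i), (2 + 3i), (2 - 3i), (-2 + 2i), (-2 - 2i).
Their magnitudes are: 2.828, 2.828, 3.606, 3.606, 2.828, 2.828.
Zeros with |z| < R = 3.0: (2 + 2i), (2 - 2i), (-2 + 2i), (-2 - 2i).
Count = 4.
By the argument principle, (1/2πi) ∮_{|z|=R} p'(z)/p(z) dz equals exactly this count.

Number of zeros inside |z| < 3.0: 4.


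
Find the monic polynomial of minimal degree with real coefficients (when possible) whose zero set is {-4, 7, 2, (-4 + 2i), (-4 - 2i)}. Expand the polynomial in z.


The polynomial is p(z) = ∏_{α ∈ S} (z − α), where S = {-4, 7, 2, (-4 + 2i), (-4 - 2i)}.
Expanding the product yields: p(z) = z^5 + 3·z^4 -42·z^3 -220·z^2 + 8·z + 1120.
Note conjugate pairs combine to real quadratics: (z − (-4+2i))(z − (-4−2i)) = z² + 8z + 20.
The resulting polynomial has degree 5 and real coefficients as required.

p(z) = z^5 + 3·z^4 -42·z^3 -220·z^2 + 8·z + 1120.


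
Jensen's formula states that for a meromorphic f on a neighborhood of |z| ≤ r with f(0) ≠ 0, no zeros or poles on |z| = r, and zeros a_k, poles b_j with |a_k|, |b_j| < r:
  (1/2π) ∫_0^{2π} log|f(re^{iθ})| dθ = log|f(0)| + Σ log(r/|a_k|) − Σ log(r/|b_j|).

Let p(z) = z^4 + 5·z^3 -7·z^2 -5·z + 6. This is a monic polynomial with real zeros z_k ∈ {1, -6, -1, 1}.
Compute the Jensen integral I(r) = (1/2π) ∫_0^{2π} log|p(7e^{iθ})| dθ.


Zeros: -6, -1, 1, 1; r = 7.
Inside |z| < r: -6, -1, 1, 1. Outside (|z| ≥ r): ∅.
p(0) = 6, so log|p(0)| = log(6) = 1.7918.
Apply Jensen: I(r) = log|p(0)| + Σ_k log(r/|z_k|), summed over zeros inside |z| < r.
  log(r/|z_k|) for z_k = 1: log(7/1) = 1.9459
  log(r/|z_k|) for z_k = -6: log(7/6) = 0.1542
  log(r/|z_k|) for z_k = -1: log(7/1) = 1.9459
  log(r/|z_k|) for z_k = 1: log(7/1) = 1.9459
Sum over inside zeros: 5.9919.
I(r) = log|p(0)| + (inside sum) = 1.7918 + 5.9919 = 7.7836.
Closed form (all zeros inside, monic): I(r) = n·log(r) = 4·log(7) = 7.7836. ✓

I(r) ≈ 7.7836.


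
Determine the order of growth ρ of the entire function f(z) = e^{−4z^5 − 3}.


|e^{−4z^5 − 3}| = e^{Re(-4·z^5) + -3} ≤ e^{4|z|^5 + -3} = e^{4r^5 + -3} on |z| = r, so ρ ≤ 5. Choosing z on |z|=r so that -4·z^5 is real positive (always possible by picking arg z appropriately) gives |f(z)| = e^{4r^5 + -3}, matching the bound. The additive constant -3 does not affect log log M(r) ~ 5·log r. Hence ρ = 5.
Therefore ρ = 5.

Order ρ = 5.


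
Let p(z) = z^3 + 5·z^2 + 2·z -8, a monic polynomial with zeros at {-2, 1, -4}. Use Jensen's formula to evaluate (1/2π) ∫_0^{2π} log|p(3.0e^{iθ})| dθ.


Zeros: -4, -2, 1; r = 3.0.
Inside |z| < r: -2, 1. Outside (|z| ≥ r): -4.
p(0) = -8, so log|p(0)| = log(8) = 2.0794.
Apply Jensen: I(r) = log|p(0)| + Σ_k log(r/|z_k|), summed over zeros inside |z| < r.
  log(r/|z_k|) for z_k = -2: log(3.0/2) = 0.4055
  log(r/|z_k|) for z_k = 1: log(3.0/1) = 1.0986
  Outside zeros (-4) contribute nothing to the Jensen sum.
Sum over inside zeros: 1.5041.
I(r) = log|p(0)| + (inside sum) = 2.0794 + 1.5041 = 3.5835.
Note: since some zeros are outside |z| ≤ r, the simplified n·log(r) form does NOT apply — only the inside zeros contribute.

I(r) ≈ 3.5835.


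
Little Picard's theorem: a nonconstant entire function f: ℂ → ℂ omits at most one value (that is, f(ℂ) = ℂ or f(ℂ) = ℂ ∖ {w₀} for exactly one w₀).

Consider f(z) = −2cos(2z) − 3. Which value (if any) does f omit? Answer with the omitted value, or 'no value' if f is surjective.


Little Picard bounds the complement of f(ℂ) to at most one point.
cos is entire and surjective onto ℂ: for every w ∈ ℂ, cos(ζ) = w has a solution ζ ∈ ℂ (e.g., via the complex inverse arccos). With ζ = 2z this gives z = ζ/(2). Then -2·cos(2z) takes every value in -2·ℂ = ℂ, and adding -3 is a bijection of ℂ. So f is surjective and omits no value. (Note: only on the real line is cos bounded by [−1, 1].)

Omitted value: no value.


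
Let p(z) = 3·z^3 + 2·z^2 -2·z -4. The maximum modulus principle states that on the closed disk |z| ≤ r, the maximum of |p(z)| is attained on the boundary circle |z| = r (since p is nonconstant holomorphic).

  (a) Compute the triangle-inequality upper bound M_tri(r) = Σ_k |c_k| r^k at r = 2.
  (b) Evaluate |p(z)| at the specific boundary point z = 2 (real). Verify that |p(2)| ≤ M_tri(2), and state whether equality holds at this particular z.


Coefficients: c_0 = -4, c_1 = -2, c_2 = 2, c_3 = 3. Radius r = 2.
Part (a). Triangle bound: M_tri(r) = Σ_k |c_k| r^k
  = |-4|·2^0 + |-2|·2^1 + |2|·2^2 + |3|·2^3
  = 4 + 4 + 8 + 24 = 40.
This bounds M(r) := max_{|z|=r} |p(z)| from above; equality holds iff all terms c_k z^k can be made to align in phase at a single z on |z|=r.
Part (b). At z = 2 (real, on the circle |z| = r):
  p(2) = (-4)·2^0 + (-2)·2^1 + (2)·2^2 + (3)·2^3 = 24.
  |p(2)| = 24.
Check: |p(2)| = 24 ≤ 40 = M_tri(2). ✓ Equality does not hold at z = 2 (the coefficients have mixed signs, so the terms do not all align in phase there).

M_tri(2) = 40; |p(2)| = 24; equality at z=2: no.


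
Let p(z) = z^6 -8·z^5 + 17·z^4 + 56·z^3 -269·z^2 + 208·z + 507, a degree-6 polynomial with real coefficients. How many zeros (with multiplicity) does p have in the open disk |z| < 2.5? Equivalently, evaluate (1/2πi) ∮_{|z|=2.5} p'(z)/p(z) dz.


The zeros of p are: (3 + 2i), (3 - 2i), (3 + 2i), (3 - 2i), -3, -1.
Their magnitudes are: 3.606, 3.606, 3.606, 3.606, 3, 1.
Zeros with |z| < R = 2.5: -1.
Count = 1.
By the argument principle, (1/2πi) ∮_{|z|=R} p'(z)/p(z) dz equals exactly this count.

Number of zeros inside |z| < 2.5: 1.


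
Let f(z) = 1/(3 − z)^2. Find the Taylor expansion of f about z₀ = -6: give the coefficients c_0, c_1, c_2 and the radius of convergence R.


Let w = z − z₀, so z = z₀ + w.
Then 3 − z = 3 − (z₀ + w) = (3 − z₀) − w = 9 − w.
f(z) = 1/(9 − w)^2 = (1/(9)^2) · (1 − w/(9))^{−2}.
By the binomial series (1−u)^{−2} = Σ_{n≥0} C(n+1, 1) u^n for |u|<1, with u = w/(9):
  c_n = C(n+1, 1) / (9)^(n+2).
  c_0 = 1/(9)^2 = 1/81.
  c_1 = 2/(9)^3 = 2/729.
  c_2 = 3/(9)^4 = 1/2187.
The series is valid for |w/d| < 1, i.e. |z − z₀| < |d|.
Radius of convergence: R = |3 − z₀| = |9| = 9 (distance from z₀ to the singularity z = 3).

c_0 = 1/81, c_1 = 2/729, c_2 = 1/2187; R = 9.


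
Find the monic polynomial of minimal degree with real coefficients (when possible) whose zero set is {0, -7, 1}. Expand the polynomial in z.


The polynomial is p(z) = ∏_{α ∈ S} (z − α), where S = {0, -7, 1}.
Expanding the product yields: p(z) = z^3 + 6·z^2 -7·z.
The resulting polynomial has degree 3 and real coefficients as required.

p(z) = z^3 + 6·z^2 -7·z.


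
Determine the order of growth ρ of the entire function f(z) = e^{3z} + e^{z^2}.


Each summand is entire of order 1 and 2 respectively (as in the single-exponential case). The order of a sum is at most the max of the orders, so ρ ≤ 2. For the lower bound: on |z|=r choose arg z so that 1z^2 is real positive; then |e^{1z^2}| = e^{1r^2} while |e^{3z}| ≤ e^{3r^1} = o(e^{1r^2}). So |f| ≥ e^{1r^2}(1 − o(1)) and ρ ≥ 2. Hence ρ = max(1, 2) = 2.
Therefore ρ = 2.

Order ρ = 2.


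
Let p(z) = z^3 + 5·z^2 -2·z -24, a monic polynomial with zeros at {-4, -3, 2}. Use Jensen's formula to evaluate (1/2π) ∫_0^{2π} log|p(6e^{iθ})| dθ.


Zeros: -4, -3, 2; r = 6.
Inside |z| < r: -4, -3, 2. Outside (|z| ≥ r): ∅.
p(0) = -24, so log|p(0)| = log(24) = 3.1781.
Apply Jensen: I(r) = log|p(0)| + Σ_k log(r/|z_k|), summed over zeros inside |z| < r.
  log(r/|z_k|) for z_k = -4: log(6/4) = 0.4055
  log(r/|z_k|) for z_k = -3: log(6/3) = 0.6931
  log(r/|z_k|) for z_k = 2: log(6/2) = 1.0986
Sum over inside zeros: 2.1972.
I(r) = log|p(0)| + (inside sum) = 3.1781 + 2.1972 = 5.3753.
Closed form (all zeros inside, monic): I(r) = n·log(r) = 3·log(6) = 5.3753. ✓

I(r) ≈ 5.3753.
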